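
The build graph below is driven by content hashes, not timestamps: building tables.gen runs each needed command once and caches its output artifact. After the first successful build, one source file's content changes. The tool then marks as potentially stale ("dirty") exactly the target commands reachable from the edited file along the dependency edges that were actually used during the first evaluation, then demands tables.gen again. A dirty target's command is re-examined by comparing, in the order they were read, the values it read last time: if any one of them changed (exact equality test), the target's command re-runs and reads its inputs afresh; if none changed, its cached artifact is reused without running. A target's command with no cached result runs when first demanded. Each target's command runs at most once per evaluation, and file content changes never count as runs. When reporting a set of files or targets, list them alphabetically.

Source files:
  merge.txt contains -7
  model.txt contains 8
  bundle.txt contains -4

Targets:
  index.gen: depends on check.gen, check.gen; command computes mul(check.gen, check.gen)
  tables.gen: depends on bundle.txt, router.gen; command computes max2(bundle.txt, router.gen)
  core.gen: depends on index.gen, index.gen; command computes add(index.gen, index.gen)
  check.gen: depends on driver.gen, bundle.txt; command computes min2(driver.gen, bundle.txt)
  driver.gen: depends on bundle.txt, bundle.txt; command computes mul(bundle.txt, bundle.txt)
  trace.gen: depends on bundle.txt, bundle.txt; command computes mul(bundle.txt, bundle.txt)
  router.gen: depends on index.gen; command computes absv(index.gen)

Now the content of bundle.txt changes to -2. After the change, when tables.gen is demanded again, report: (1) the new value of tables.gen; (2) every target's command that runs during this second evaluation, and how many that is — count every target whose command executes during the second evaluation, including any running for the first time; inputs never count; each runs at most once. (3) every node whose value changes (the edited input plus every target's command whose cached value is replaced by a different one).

tables.gen now evaluates to 4.
Run set: check.gen, driver.gen, index.gen, router.gen, tables.gen (5 run).
Changed values: bundle.txt, check.gen, driver.gen, index.gen, router.gen, tables.gen.

Initial pass — values computed on the first demand:
  driver.gen = mul(-4, -4) = 16
  check.gen = min2(16, -4) = -4
  index.gen = mul(-4, -4) = 16
  router.gen = absv(16) = 16
  tables.gen = max2(-4, 16) = 16

Second demand — change propagation:
  driver.gen: re-runs because bundle.txt -4->-2; bundle.txt -4->-2; new result 4.
  check.gen: re-runs because driver.gen 16->4; bundle.txt -4->-2; new result -2.
  index.gen: re-runs because check.gen -4->-2; check.gen -4->-2; new result 4.
  router.gen: re-runs because index.gen 16->4; new result 4.
  tables.gen: re-runs because bundle.txt -4->-2; router.gen 16->4; new result 4.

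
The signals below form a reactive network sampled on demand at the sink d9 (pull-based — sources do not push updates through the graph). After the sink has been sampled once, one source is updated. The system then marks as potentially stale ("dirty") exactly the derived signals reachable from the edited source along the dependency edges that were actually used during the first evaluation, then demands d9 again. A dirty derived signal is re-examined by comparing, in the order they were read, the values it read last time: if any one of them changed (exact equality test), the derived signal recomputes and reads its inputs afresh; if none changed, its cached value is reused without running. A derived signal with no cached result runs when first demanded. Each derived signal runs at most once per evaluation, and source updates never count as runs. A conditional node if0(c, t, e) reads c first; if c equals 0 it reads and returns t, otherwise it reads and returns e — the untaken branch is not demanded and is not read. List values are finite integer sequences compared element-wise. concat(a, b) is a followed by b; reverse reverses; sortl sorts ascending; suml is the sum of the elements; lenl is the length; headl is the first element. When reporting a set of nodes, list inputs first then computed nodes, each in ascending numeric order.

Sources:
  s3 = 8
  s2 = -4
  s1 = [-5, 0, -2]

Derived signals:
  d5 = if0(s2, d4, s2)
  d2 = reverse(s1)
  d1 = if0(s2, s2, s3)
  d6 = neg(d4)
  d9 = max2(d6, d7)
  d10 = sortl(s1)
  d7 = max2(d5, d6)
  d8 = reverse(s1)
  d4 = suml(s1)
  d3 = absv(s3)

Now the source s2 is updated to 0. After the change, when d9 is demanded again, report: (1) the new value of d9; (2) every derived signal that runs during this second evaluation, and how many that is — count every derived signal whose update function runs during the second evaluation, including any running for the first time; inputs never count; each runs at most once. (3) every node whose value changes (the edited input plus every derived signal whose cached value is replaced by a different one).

Initial pass — values computed on the first demand:
  d4 = suml([-5, 0, -2]) = -7
  d5 = if0(s2=-4 -> else branch s2) = -4
  d6 = neg(-7) = 7
  d7 = max2(-4, 7) = 7
  d9 = max2(7, 7) = 7

Second demand — change propagation:
  d5: re-runs because s2 -4->0; s2 -4->0; new result -7.
  d7: re-runs because d5 -4->-7; new result 7 (unchanged).
  d9: re-examined; everything it read last time is the same (d6 unchanged, d7 unchanged) — cache 7 kept, no run.

The important point: d7 recomputes to an identical value, and the output ends up unchanged.

d9 now evaluates to 7.
Run set: d5, d7 (2 run).
Changed values: s2, d5.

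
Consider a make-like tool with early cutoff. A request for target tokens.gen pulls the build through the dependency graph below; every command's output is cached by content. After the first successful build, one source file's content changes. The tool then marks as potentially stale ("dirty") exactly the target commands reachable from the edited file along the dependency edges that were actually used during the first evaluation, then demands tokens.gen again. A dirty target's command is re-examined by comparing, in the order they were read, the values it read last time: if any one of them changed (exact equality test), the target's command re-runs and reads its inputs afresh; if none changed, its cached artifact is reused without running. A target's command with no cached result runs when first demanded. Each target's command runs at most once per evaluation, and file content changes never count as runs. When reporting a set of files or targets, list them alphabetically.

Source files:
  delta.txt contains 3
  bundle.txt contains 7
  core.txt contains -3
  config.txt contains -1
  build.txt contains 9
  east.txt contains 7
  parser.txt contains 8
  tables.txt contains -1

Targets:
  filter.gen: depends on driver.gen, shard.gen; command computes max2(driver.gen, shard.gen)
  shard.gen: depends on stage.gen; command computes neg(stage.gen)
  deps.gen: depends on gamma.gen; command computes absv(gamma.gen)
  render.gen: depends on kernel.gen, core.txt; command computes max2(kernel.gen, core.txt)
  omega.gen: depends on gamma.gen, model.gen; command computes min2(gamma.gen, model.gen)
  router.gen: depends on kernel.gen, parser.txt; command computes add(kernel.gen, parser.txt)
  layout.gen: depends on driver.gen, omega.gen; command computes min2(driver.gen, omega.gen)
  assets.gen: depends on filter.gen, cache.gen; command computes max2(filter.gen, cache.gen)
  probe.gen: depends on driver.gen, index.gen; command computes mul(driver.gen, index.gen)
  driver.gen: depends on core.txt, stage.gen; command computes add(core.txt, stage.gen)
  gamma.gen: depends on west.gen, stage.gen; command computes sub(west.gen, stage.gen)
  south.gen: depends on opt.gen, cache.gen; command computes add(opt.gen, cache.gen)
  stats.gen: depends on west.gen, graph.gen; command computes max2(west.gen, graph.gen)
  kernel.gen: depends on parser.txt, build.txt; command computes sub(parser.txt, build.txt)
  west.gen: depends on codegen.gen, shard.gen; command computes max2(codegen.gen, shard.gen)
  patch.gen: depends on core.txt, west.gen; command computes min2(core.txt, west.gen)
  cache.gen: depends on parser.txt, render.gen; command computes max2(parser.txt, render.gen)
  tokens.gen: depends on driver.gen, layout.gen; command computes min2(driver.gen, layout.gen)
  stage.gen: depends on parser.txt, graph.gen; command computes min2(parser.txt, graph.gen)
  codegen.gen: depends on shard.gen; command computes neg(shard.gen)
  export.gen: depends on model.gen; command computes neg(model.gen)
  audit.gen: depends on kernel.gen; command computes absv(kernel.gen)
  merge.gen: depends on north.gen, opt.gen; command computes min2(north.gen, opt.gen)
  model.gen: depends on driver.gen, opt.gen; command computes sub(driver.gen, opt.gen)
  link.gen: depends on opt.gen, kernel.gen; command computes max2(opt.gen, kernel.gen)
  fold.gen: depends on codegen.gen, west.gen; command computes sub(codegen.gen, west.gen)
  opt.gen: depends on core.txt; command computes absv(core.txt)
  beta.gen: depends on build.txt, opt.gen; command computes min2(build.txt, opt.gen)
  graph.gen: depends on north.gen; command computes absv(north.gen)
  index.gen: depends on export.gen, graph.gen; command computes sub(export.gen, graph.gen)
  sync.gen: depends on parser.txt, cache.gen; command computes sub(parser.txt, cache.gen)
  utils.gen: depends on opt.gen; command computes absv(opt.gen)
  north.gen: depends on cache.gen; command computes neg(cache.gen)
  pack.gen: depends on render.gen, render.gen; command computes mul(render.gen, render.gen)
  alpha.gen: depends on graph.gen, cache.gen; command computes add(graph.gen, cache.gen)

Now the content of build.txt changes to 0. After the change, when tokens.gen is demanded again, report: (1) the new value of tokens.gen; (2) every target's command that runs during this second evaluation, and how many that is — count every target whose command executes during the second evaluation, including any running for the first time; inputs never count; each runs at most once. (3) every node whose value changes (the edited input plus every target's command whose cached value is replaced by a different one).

First demand of the output computes:
  kernel.gen = sub(8, 9) = -1
  opt.gen = absv(-3) = 3
  render.gen = max2(-1, -3) = -1
  cache.gen = max2(8, -1) = 8
  north.gen = neg(8) = -8
  graph.gen = absv(-8) = 8
  stage.gen = min2(8, 8) = 8
  driver.gen = add(-3, 8) = 5
  model.gen = sub(5, 3) = 2
  shard.gen = neg(8) = -8
  codegen.gen = neg(-8) = 8
  west.gen = max2(8, -8) = 8
  gamma.gen = sub(8, 8) = 0
  omega.gen = min2(0, 2) = 0
  layout.gen = min2(5, 0) = 0
  tokens.gen = min2(5, 0) = 0

After the edit, cleaning proceeds:
  kernel.gen: a read changed (build.txt 9->0) — executes, giving 8.
  render.gen: a read changed (kernel.gen -1->8) — executes, giving 8.
  cache.gen: a read changed (render.gen -1->8) — executes, giving 8 — identical to its old value.
  north.gen: dirty, but its reads are unchanged (cache.gen unchanged); cached -8 stands.
  graph.gen: dirty, but its reads are unchanged (north.gen unchanged); cached 8 stands.
  stage.gen: dirty, but its reads are unchanged (parser.txt unchanged, graph.gen unchanged); cached 8 stands.
  driver.gen: dirty, but its reads are unchanged (core.txt unchanged, stage.gen unchanged); cached 5 stands.
  model.gen: dirty, but its reads are unchanged (driver.gen unchanged, opt.gen unchanged); cached 2 stands.
  shard.gen: dirty, but its reads are unchanged (stage.gen unchanged); cached -8 stands.
  codegen.gen: dirty, but its reads are unchanged (shard.gen unchanged); cached 8 stands.
  west.gen: dirty, but its reads are unchanged (codegen.gen unchanged, shard.gen unchanged); cached 8 stands.
  gamma.gen: dirty, but its reads are unchanged (west.gen unchanged, stage.gen unchanged); cached 0 stands.
  omega.gen: dirty, but its reads are unchanged (gamma.gen unchanged, model.gen unchanged); cached 0 stands.
  layout.gen: dirty, but its reads are unchanged (driver.gen unchanged, omega.gen unchanged); cached 0 stands.
  tokens.gen: dirty, but its reads are unchanged (driver.gen unchanged, layout.gen unchanged); cached 0 stands.

Note the absorption at cache.gen: it re-runs yet its value is the same, leaving the output's value untouched.

Demanding tokens.gen again yields 0.
3 target commands run: cache.gen, kernel.gen, render.gen.
The nodes whose values change: build.txt, kernel.gen, render.gen.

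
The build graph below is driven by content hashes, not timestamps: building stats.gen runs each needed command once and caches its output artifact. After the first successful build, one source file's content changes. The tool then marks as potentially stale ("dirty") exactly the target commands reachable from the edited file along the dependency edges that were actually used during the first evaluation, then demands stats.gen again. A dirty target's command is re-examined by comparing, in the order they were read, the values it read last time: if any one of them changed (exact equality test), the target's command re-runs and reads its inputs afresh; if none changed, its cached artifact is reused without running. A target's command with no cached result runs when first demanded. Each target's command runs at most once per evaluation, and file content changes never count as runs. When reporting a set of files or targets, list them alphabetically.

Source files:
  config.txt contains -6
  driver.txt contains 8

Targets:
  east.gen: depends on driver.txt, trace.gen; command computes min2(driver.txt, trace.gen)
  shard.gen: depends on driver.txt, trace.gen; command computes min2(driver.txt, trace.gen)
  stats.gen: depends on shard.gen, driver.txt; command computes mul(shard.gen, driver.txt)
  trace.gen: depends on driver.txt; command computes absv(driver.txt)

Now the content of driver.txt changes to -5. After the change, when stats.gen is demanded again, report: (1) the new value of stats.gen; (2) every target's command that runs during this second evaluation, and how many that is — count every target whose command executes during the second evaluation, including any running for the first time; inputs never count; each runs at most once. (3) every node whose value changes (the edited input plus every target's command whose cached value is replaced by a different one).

stats.gen now evaluates to 25.
Run set: shard.gen, stats.gen, trace.gen (3 run).
Changed values: driver.txt, shard.gen, stats.gen, trace.gen.

Initial pass — values computed on the first demand:
  trace.gen = absv(8) = 8
  shard.gen = min2(8, 8) = 8
  stats.gen = mul(8, 8) = 64

Second demand — change propagation:
  trace.gen: re-runs because driver.txt 8->-5; new result 5.
  shard.gen: re-runs because driver.txt 8->-5; trace.gen 8->5; new result -5.
  stats.gen: re-runs because shard.gen 8->-5; driver.txt 8->-5; new result 25.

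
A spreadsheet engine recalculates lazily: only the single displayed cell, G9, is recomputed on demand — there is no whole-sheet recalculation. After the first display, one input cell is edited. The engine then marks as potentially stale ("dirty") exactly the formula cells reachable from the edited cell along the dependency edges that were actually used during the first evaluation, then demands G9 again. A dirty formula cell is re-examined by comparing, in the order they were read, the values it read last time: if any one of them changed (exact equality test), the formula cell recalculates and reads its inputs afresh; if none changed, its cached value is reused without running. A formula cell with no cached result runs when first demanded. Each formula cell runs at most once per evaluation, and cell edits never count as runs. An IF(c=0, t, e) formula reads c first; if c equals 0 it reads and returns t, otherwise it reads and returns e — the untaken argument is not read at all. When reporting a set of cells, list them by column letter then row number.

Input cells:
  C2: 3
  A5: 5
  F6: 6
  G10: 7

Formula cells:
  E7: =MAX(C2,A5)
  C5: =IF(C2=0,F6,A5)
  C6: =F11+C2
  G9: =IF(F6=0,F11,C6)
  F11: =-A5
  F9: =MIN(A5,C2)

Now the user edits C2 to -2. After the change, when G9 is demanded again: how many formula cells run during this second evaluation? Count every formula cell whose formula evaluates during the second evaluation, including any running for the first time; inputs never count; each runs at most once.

Formula cells that run: C6, G9 — 2 in total.

First evaluation (everything demanded from the output):
  F11 = -(5) = -5
  C6 = -5 + 3 = -2
  G9 = IF(F6=0: F6=6 -> else branch C6) = -2

Propagation after the edit:
  C6: runs — C2 3->-2; result -7.
  G9: runs — C6 -2->-7; result -7.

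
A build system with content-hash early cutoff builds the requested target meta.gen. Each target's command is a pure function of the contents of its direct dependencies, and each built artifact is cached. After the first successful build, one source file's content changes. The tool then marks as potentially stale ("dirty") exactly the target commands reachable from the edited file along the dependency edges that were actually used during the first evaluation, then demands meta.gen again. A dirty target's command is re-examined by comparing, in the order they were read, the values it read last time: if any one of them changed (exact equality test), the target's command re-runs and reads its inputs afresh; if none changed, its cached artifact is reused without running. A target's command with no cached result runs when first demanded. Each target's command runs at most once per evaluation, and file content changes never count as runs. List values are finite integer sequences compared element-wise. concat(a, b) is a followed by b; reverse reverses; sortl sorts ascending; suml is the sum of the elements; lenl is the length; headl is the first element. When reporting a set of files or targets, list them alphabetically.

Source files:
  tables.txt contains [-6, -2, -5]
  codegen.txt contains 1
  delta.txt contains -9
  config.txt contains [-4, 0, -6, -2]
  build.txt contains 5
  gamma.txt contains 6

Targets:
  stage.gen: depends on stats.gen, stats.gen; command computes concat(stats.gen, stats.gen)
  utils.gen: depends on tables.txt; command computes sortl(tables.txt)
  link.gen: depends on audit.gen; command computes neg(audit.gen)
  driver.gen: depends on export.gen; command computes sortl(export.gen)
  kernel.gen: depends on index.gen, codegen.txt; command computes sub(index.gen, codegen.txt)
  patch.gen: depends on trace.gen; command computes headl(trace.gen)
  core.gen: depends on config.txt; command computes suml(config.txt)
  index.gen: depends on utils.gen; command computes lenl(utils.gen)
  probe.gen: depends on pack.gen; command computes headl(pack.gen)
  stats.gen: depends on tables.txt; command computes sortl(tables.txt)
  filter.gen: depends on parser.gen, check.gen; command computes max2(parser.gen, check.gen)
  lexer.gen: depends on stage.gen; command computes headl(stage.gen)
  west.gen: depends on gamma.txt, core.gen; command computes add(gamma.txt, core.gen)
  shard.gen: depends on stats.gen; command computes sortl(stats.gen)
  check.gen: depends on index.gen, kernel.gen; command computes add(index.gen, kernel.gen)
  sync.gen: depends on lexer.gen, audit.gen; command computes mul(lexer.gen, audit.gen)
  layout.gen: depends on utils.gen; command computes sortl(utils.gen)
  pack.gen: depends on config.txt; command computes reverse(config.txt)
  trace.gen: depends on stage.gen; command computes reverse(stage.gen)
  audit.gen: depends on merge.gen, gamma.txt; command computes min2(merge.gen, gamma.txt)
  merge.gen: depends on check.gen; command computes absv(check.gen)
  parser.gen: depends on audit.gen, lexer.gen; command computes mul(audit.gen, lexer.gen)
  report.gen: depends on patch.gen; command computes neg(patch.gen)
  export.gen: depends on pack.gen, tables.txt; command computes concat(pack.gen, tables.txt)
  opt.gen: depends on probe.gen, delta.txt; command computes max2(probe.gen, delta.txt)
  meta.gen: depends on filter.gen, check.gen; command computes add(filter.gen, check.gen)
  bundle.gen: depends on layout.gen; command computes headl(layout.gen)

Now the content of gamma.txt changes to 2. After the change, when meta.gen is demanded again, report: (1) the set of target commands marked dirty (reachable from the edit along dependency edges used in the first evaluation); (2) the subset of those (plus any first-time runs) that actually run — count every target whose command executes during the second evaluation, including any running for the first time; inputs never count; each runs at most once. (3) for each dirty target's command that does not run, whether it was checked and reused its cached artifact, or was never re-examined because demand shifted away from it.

First evaluation (everything demanded from the output):
  stats.gen = sortl([-6, -2, -5]) = [-6, -5, -2]
  stage.gen = concat([-6, -5, -2], [-6, -5, -2]) = [-6, -5, -2, -6, -5, -2]
  lexer.gen = headl([-6, -5, -2, -6, -5, -2]) = -6
  utils.gen = sortl([-6, -2, -5]) = [-6, -5, -2]
  index.gen = lenl([-6, -5, -2]) = 3
  kernel.gen = sub(3, 1) = 2
  check.gen = add(3, 2) = 5
  merge.gen = absv(5) = 5
  audit.gen = min2(5, 6) = 5
  parser.gen = mul(5, -6) = -30
  filter.gen = max2(-30, 5) = 5
  meta.gen = add(5, 5) = 10

Propagation after the edit:
  audit.gen: runs — gamma.txt 6->2; result 2.
  parser.gen: runs — audit.gen 5->2; result -12.
  filter.gen: runs — parser.gen -30->-12; result 5 (same value as before).
  meta.gen: checked — values it read are unchanged (filter.gen unchanged, check.gen unchanged); reused cached 10 without running.

Key observation: the change is absorbed at filter.gen — it re-runs but produces the same value, and the output's value is unchanged.

Marked dirty: audit.gen, filter.gen, meta.gen, parser.gen.
Target commands that run: audit.gen, filter.gen, parser.gen — 3 in total.
Checked but reused from cache: meta.gen.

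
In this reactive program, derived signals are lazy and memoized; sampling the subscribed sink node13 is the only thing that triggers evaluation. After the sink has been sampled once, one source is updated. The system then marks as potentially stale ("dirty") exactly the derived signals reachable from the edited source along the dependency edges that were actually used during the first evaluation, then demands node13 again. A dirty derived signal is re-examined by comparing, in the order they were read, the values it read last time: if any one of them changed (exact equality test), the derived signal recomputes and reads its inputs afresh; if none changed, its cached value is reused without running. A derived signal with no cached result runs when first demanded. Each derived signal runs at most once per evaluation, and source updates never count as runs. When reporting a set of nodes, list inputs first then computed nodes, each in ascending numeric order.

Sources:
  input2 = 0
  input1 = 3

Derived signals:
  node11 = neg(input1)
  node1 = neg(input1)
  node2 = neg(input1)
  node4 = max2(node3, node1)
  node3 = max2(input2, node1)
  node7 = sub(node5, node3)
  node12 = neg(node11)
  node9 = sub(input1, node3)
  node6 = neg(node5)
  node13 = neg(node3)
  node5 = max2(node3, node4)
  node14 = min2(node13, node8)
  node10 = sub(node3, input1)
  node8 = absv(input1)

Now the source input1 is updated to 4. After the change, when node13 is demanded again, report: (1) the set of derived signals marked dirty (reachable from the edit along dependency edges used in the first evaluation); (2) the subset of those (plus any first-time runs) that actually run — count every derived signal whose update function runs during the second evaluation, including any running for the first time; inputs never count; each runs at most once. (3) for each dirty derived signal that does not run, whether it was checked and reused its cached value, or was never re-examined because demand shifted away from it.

The edit dirties: node1, node3, node13.
2 derived signals run: node1, node3.
Cache hits after checking: node13.
Note the absorption at node3: it re-runs yet its value is the same, leaving the output's value untouched.

First demand of the output computes:
  node1 = neg(3) = -3
  node3 = max2(0, -3) = 0
  node13 = neg(0) = 0

After the edit, cleaning proceeds:
  node1: a read changed (input1 3->4) — executes, giving -4.
  node3: a read changed (node1 -3->-4) — executes, giving 0 — identical to its old value.
  node13: dirty, but its reads are unchanged (node3 unchanged); cached 0 stands.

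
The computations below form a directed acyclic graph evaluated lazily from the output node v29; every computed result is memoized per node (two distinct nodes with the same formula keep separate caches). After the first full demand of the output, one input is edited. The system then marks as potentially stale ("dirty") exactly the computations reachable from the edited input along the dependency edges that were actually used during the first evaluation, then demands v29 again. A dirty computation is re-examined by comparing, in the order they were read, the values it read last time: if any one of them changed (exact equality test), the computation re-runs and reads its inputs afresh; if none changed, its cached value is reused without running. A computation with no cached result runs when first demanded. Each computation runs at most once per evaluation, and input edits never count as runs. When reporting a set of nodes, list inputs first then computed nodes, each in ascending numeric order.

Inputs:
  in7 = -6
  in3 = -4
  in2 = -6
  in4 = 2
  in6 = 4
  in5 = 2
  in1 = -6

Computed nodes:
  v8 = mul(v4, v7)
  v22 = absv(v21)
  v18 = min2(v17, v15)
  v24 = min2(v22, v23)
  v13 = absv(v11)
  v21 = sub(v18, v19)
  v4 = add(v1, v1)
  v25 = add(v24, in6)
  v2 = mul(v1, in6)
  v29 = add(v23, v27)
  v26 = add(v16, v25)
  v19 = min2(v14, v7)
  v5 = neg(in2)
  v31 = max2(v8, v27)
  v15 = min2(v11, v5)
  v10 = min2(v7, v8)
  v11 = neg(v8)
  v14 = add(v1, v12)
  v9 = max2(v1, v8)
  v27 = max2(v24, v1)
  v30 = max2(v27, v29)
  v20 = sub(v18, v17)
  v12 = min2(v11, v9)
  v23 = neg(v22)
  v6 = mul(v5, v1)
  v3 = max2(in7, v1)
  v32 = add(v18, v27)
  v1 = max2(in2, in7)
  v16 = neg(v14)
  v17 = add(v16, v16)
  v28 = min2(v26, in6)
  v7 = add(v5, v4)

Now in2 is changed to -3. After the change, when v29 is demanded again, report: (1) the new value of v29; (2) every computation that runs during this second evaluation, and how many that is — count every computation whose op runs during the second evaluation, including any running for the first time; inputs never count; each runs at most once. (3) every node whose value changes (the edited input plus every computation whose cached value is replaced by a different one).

Demanding v29 again yields -6.
20 computations run: v1, v4, v5, v7, v8, v9, v11, v12, v14, v15, v16, v17, v18, v19, v21, v22, v23, v24, v27, v29.
The nodes whose values change: in2, v1, v4, v5, v7, v8, v9, v11, v12, v14, v15, v16, v17, v18, v19, v21, v22, v23, v24, v27, v29.

First demand of the output computes:
  v1 = max2(-6, -6) = -6
  v4 = add(-6, -6) = -12
  v5 = neg(-6) = 6
  v7 = add(6, -12) = -6
  v8 = mul(-12, -6) = 72
  v9 = max2(-6, 72) = 72
  v11 = neg(72) = -72
  v12 = min2(-72, 72) = -72
  v14 = add(-6, -72) = -78
  v15 = min2(-72, 6) = -72
  v16 = neg(-78) = 78
  v17 = add(78, 78) = 156
  v18 = min2(156, -72) = -72
  v19 = min2(-78, -6) = -78
  v21 = sub(-72, -78) = 6
  v22 = absv(6) = 6
  v23 = neg(6) = -6
  v24 = min2(6, -6) = -6
  v27 = max2(-6, -6) = -6
  v29 = add(-6, -6) = -12

After the edit, cleaning proceeds:
  v1: a read changed (in2 -6->-3) — executes, giving -3.
  v4: a read changed (v1 -6->-3; v1 -6->-3) — executes, giving -6.
  v5: a read changed (in2 -6->-3) — executes, giving 3.
  v7: a read changed (v5 6->3; v4 -12->-6) — executes, giving -3.
  v8: a read changed (v4 -12->-6; v7 -6->-3) — executes, giving 18.
  v9: a read changed (v1 -6->-3; v8 72->18) — executes, giving 18.
  v11: a read changed (v8 72->18) — executes, giving -18.
  v12: a read changed (v11 -72->-18; v9 72->18) — executes, giving -18.
  v14: a read changed (v1 -6->-3; v12 -72->-18) — executes, giving -21.
  v15: a read changed (v11 -72->-18; v5 6->3) — executes, giving -18.
  v16: a read changed (v14 -78->-21) — executes, giving 21.
  v17: a read changed (v16 78->21; v16 78->21) — executes, giving 42.
  v18: a read changed (v17 156->42; v15 -72->-18) — executes, giving -18.
  v19: a read changed (v14 -78->-21; v7 -6->-3) — executes, giving -21.
  v21: a read changed (v18 -72->-18; v19 -78->-21) — executes, giving 3.
  v22: a read changed (v21 6->3) — executes, giving 3.
  v23: a read changed (v22 6->3) — executes, giving -3.
  v24: a read changed (v22 6->3; v23 -6->-3) — executes, giving -3.
  v27: a read changed (v24 -6->-3; v1 -6->-3) — executes, giving -3.
  v29: a read changed (v23 -6->-3; v27 -6->-3) — executes, giving -6.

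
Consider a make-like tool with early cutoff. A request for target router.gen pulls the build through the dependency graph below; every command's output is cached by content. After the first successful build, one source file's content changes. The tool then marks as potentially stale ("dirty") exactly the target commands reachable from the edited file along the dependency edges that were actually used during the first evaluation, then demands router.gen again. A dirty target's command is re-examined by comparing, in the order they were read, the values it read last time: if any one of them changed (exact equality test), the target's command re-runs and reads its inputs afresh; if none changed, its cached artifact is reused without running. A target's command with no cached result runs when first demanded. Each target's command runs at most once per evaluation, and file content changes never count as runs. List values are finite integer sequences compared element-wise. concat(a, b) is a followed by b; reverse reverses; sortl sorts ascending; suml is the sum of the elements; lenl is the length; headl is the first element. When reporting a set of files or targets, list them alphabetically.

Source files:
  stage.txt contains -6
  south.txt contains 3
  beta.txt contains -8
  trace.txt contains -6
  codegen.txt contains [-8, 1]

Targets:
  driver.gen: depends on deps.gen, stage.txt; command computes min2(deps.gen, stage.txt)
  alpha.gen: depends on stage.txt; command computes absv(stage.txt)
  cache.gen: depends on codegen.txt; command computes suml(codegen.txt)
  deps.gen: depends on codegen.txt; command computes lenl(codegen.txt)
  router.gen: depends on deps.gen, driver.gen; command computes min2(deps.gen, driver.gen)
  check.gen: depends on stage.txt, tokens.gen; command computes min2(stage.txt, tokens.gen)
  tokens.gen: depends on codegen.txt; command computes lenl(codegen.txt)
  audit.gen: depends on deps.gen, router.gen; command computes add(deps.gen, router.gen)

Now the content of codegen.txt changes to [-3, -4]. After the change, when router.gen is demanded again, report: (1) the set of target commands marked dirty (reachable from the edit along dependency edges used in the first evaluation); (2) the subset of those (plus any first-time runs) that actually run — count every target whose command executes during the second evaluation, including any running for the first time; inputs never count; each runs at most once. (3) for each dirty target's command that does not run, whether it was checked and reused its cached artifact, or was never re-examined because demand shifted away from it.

The edit dirties: deps.gen, driver.gen, router.gen.
1 target commands run: deps.gen.
Cache hits after checking: driver.gen, router.gen.
Note the absorption at deps.gen: it re-runs yet its value is the same, leaving the output's value untouched.

First demand of the output computes:
  deps.gen = lenl([-8, 1]) = 2
  driver.gen = min2(2, -6) = -6
  router.gen = min2(2, -6) = -6

After the edit, cleaning proceeds:
  deps.gen: a read changed (codegen.txt [-8, 1]->[-3, -4]) — executes, giving 2 — identical to its old value.
  driver.gen: dirty, but its reads are unchanged (deps.gen unchanged, stage.txt unchanged); cached -6 stands.
  router.gen: dirty, but its reads are unchanged (deps.gen unchanged, driver.gen unchanged); cached -6 stands.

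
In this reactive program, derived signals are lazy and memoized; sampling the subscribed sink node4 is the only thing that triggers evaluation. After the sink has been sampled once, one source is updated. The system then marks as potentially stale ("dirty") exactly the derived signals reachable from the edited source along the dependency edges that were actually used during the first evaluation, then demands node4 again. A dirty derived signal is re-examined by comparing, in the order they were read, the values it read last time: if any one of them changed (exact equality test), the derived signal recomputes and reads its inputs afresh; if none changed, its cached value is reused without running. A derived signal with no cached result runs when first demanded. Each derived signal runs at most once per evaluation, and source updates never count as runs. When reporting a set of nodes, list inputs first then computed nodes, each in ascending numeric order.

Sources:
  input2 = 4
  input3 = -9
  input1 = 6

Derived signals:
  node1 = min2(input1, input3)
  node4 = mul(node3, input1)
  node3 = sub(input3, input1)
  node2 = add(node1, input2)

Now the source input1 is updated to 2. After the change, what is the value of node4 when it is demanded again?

First demand of the output computes:
  node3 = sub(-9, 6) = -15
  node4 = mul(-15, 6) = -90

After the edit, cleaning proceeds:
  node3: a read changed (input1 6->2) — executes, giving -11.
  node4: a read changed (node3 -15->-11; input1 6->2) — executes, giving -22.

Demanding node4 again yields -22.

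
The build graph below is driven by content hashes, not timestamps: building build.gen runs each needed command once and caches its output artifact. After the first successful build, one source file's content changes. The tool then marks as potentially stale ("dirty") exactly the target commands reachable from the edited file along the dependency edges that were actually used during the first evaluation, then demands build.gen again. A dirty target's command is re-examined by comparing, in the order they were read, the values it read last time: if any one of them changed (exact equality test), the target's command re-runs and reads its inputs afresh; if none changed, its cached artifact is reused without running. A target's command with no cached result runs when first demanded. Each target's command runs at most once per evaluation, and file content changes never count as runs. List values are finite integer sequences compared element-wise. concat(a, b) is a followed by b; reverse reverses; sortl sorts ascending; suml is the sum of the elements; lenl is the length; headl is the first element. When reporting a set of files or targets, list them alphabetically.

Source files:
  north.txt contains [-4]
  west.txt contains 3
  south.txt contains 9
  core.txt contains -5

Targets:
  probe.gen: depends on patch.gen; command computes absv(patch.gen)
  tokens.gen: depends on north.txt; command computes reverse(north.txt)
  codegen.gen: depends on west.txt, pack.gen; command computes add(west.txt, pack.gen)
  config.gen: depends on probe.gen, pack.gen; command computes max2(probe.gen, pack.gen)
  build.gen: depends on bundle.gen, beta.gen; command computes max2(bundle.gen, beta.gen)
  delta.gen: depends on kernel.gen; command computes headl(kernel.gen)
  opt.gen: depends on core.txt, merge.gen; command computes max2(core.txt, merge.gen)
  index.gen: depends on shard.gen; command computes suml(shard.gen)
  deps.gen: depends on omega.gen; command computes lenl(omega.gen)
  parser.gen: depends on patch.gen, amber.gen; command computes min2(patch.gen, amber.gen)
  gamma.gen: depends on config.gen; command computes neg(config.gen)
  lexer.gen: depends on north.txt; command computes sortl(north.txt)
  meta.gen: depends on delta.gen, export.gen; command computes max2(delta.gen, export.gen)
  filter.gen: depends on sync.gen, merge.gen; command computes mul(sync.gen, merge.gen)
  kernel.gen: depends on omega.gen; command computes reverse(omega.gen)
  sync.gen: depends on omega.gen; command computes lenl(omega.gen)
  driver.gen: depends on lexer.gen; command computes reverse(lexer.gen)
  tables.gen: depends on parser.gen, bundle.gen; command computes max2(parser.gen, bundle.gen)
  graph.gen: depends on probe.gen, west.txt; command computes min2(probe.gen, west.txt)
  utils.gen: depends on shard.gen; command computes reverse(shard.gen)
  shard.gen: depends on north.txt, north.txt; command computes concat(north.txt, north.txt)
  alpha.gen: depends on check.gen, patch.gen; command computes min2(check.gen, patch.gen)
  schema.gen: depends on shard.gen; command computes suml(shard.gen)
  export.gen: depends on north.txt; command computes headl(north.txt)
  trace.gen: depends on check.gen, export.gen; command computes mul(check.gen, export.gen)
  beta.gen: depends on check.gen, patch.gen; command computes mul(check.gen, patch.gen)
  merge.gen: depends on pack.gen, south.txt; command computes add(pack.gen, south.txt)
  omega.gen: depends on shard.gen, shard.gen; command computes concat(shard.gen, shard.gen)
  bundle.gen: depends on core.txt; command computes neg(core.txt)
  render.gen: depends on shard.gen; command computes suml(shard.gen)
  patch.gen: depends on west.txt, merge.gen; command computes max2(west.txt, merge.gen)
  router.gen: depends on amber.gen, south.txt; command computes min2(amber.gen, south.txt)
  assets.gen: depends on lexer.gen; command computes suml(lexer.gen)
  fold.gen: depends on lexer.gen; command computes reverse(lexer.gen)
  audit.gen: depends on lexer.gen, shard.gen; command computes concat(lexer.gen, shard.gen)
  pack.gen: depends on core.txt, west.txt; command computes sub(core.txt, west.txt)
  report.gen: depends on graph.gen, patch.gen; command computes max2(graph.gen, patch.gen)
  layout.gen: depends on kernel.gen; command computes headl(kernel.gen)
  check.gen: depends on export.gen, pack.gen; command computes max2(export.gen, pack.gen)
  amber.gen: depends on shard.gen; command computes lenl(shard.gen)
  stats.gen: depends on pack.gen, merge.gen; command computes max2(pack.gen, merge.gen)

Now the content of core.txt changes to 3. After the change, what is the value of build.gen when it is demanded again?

build.gen now evaluates to 0.

Initial pass — values computed on the first demand:
  bundle.gen = neg(-5) = 5
  export.gen = headl([-4]) = -4
  pack.gen = sub(-5, 3) = -8
  check.gen = max2(-4, -8) = -4
  merge.gen = add(-8, 9) = 1
  patch.gen = max2(3, 1) = 3
  beta.gen = mul(-4, 3) = -12
  build.gen = max2(5, -12) = 5

Second demand — change propagation:
  bundle.gen: re-runs because core.txt -5->3; new result -3.
  pack.gen: re-runs because core.txt -5->3; new result 0.
  check.gen: re-runs because pack.gen -8->0; new result 0.
  merge.gen: re-runs because pack.gen -8->0; new result 9.
  patch.gen: re-runs because merge.gen 1->9; new result 9.
  beta.gen: re-runs because check.gen -4->0; patch.gen 3->9; new result 0.
  build.gen: re-runs because bundle.gen 5->-3; beta.gen -12->0; new result 0.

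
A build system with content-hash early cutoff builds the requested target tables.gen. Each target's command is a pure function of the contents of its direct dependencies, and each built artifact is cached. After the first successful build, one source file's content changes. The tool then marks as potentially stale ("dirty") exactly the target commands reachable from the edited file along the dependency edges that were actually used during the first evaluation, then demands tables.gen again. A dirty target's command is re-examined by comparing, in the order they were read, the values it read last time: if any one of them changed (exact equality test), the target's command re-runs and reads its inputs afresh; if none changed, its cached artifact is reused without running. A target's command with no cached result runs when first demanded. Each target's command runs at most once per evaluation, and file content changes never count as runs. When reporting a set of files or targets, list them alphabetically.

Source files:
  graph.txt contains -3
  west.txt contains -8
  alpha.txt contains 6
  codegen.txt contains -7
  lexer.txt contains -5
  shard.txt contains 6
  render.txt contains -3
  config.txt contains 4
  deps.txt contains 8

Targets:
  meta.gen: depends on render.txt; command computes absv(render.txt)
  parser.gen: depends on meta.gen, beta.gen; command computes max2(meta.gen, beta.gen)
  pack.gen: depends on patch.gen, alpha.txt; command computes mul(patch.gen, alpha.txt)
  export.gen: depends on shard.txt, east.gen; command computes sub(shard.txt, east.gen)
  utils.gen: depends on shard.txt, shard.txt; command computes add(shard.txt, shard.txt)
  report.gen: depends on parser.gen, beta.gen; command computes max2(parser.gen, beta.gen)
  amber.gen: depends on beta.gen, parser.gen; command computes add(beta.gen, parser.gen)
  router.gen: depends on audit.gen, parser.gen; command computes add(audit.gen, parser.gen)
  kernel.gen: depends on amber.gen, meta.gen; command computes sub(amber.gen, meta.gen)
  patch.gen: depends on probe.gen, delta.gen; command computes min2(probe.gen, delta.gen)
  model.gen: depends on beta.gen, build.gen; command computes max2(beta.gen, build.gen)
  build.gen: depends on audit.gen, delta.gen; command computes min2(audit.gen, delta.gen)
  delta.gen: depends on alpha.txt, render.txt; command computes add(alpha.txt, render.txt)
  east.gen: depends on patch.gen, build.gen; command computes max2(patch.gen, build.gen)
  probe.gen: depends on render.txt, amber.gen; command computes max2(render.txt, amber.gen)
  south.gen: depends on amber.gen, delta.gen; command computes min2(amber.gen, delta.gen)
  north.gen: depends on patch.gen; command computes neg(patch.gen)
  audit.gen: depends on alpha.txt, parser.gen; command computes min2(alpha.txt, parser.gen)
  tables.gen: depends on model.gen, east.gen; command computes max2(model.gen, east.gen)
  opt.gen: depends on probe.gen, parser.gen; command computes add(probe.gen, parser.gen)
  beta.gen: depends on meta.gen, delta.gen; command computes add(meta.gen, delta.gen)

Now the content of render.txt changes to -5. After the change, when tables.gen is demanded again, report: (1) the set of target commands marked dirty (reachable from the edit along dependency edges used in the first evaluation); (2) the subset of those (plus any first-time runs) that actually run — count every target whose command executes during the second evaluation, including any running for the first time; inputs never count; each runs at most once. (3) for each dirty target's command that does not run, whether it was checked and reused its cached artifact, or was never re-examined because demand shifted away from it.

Marked dirty: amber.gen, audit.gen, beta.gen, build.gen, delta.gen, east.gen, meta.gen, model.gen, parser.gen, patch.gen, probe.gen, tables.gen.
Target commands that run: beta.gen, build.gen, delta.gen, east.gen, meta.gen, model.gen, parser.gen, patch.gen, probe.gen, tables.gen — 10 in total.
Checked but reused from cache: amber.gen, audit.gen.
Key observation: the cutoff stops propagation at amber.gen — its inputs' values are unchanged, so it reuses its cache.

First evaluation (everything demanded from the output):
  delta.gen = add(6, -3) = 3
  meta.gen = absv(-3) = 3
  beta.gen = add(3, 3) = 6
  parser.gen = max2(3, 6) = 6
  amber.gen = add(6, 6) = 12
  audit.gen = min2(6, 6) = 6
  build.gen = min2(6, 3) = 3
  model.gen = max2(6, 3) = 6
  probe.gen = max2(-3, 12) = 12
  patch.gen = min2(12, 3) = 3
  east.gen = max2(3, 3) = 3
  tables.gen = max2(6, 3) = 6

Propagation after the edit:
  delta.gen: runs — render.txt -3->-5; result 1.
  meta.gen: runs — render.txt -3->-5; result 5.
  beta.gen: runs — meta.gen 3->5; delta.gen 3->1; result 6 (same value as before).
  parser.gen: runs — meta.gen 3->5; result 6 (same value as before).
  amber.gen: checked — values it read are unchanged (beta.gen unchanged, parser.gen unchanged); reused cached 12 without running.
  audit.gen: checked — values it read are unchanged (alpha.txt unchanged, parser.gen unchanged); reused cached 6 without running.
  build.gen: runs — delta.gen 3->1; result 1.
  model.gen: runs — build.gen 3->1; result 6 (same value as before).
  probe.gen: runs — render.txt -3->-5; result 12 (same value as before).
  patch.gen: runs — delta.gen 3->1; result 1.
  east.gen: runs — patch.gen 3->1; build.gen 3->1; result 1.
  tables.gen: runs — east.gen 3->1; result 6 (same value as before).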